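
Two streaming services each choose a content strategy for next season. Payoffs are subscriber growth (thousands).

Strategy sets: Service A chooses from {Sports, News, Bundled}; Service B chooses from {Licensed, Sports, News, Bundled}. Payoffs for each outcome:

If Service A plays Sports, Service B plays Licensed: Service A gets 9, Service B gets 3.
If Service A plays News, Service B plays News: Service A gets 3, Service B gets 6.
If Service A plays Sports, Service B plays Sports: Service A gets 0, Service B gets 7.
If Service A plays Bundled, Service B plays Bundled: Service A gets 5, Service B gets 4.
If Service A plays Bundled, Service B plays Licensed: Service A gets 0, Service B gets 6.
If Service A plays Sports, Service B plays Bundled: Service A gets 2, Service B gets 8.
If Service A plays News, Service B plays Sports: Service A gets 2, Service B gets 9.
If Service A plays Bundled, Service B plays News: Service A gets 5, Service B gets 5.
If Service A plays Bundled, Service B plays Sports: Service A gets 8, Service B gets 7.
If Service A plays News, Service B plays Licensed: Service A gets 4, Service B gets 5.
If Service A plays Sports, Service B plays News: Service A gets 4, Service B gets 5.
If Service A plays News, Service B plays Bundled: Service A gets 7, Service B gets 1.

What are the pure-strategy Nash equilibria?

Pure NE: (Bundled, Sports)

(Sports, Licensed): Service B can switch to Sports (3 → 7). Not NE.
(Sports, Sports): Service A can switch to News (0 → 2). Not NE.
(Sports, News): Service A can switch to Bundled (4 → 5). Not NE.
(Sports, Bundled): Service A can switch to News (2 → 7). Not NE.
(News, Licensed): Service A can switch to Sports (4 → 9). Not NE.
(News, Sports): Service A can switch to Bundled (2 → 8). Not NE.
(News, News): Service A can switch to Sports (3 → 4). Not NE.
(News, Bundled): Service B can switch to Licensed (1 → 5). Not NE.
(Bundled, Sports): Service A gets 8, best alternative 2; Service B gets 7, best alternative 6. No profitable deviation — NE.
(The remaining 3 profiles each have a profitable deviation by the same check.)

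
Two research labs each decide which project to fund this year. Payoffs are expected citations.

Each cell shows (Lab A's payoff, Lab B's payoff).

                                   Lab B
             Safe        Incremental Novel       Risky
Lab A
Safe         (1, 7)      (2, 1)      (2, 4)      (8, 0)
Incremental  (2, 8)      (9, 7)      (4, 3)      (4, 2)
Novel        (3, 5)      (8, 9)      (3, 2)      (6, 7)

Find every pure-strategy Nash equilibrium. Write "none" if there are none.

Mark each player's best response to every combination of opponents' strategies; a profile where every player is best-responding is a pure Nash equilibrium.
Lab A against Safe: payoffs 1, 2, 3 → best response Novel.
Lab A against Incremental: payoffs 2, 9, 8 → best response Incremental.
Lab A against Novel: payoffs 2, 4, 3 → best response Incremental.
Lab A against Risky: payoffs 8, 4, 6 → best response Safe.
Lab B against Safe: payoffs 7, 1, 4, 0 → best response Safe.
Lab B against Incremental: payoffs 8, 7, 3, 2 → best response Safe.
Lab B against Novel: payoffs 5, 9, 2, 7 → best response Incremental.
No profile is a mutual best response for all players.

There is no pure-strategy Nash equilibrium.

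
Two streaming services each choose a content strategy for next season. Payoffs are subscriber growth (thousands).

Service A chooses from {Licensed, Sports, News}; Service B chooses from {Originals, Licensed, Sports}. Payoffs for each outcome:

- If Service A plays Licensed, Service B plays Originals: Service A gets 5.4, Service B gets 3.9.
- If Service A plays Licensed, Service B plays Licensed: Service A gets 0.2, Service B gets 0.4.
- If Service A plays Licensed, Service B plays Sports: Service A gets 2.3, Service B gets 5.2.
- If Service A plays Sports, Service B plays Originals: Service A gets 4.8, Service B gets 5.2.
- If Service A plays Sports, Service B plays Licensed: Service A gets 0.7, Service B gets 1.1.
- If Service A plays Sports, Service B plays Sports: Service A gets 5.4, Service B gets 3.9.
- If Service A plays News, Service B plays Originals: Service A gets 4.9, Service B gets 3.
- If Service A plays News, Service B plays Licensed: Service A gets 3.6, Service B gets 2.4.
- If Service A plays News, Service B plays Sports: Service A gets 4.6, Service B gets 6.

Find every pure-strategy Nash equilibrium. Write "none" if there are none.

This game has no pure Nash equilibrium.

Service A against Originals: payoffs 5.4, 4.8, 4.9 → best response Licensed.
Service A against Licensed: payoffs 0.2, 0.7, 3.6 → best response News.
Service A against Sports: payoffs 2.3, 5.4, 4.6 → best response Sports.
Service B against Licensed: payoffs 3.9, 0.4, 5.2 → best response Sports.
Service B against Sports: payoffs 5.2, 1.1, 3.9 → best response Originals.
Service B against News: payoffs 3, 2.4, 6 → best response Sports.
No profile is a mutual best response for all players.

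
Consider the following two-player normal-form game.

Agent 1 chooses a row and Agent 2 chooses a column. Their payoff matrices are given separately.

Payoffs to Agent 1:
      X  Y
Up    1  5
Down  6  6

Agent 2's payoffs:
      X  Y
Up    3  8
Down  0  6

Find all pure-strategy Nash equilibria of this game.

(Up, X): Agent 1 can switch to Down (1 → 6). Not NE.
(Up, Y): Agent 1 can switch to Down (5 → 6). Not NE.
(Down, X): Agent 2 can switch to Y (0 → 6). Not NE.
(Down, Y): Agent 1 gets 6, best alternative 5; Agent 2 gets 6, best alternative 0. No profitable deviation — NE.

Pure NE: (Down, Y)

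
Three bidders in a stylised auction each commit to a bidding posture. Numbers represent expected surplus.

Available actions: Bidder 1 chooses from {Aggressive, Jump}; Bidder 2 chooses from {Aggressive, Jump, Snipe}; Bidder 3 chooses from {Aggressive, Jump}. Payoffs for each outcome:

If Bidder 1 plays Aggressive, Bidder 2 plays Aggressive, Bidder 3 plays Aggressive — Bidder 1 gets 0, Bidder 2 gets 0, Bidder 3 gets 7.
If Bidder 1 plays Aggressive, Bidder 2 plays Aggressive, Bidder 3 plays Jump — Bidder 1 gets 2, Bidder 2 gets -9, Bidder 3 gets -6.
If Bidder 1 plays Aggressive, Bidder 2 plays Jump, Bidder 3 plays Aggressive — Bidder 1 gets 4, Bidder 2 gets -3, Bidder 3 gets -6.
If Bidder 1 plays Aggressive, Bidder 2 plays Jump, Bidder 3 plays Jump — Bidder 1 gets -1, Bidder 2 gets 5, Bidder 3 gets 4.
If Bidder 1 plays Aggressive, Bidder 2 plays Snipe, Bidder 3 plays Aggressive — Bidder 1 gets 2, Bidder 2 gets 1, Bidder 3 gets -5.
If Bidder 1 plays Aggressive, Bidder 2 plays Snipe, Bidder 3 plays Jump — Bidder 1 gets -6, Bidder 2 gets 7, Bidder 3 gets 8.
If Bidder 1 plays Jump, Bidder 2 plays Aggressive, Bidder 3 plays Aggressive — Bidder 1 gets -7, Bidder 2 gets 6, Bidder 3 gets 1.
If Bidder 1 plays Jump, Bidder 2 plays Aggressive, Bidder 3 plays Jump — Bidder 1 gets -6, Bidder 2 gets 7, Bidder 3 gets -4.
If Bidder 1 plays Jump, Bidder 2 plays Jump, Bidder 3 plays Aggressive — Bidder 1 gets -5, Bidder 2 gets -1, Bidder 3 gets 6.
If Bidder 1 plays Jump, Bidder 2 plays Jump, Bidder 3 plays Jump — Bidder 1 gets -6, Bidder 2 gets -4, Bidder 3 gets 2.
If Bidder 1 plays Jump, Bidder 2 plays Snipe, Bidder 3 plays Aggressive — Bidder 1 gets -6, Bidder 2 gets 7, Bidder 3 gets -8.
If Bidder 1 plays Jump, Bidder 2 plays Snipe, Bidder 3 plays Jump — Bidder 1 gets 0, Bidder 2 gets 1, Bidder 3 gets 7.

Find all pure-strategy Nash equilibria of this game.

Mark each player's best response to every combination of opponents' strategies; a profile where every player is best-responding is a pure Nash equilibrium.
Bidder 1 against (Aggressive, Aggressive): payoffs 0, -7 → best response Aggressive.
Bidder 1 against (Aggressive, Jump): payoffs 2, -6 → best response Aggressive.
Bidder 1 against (Jump, Aggressive): payoffs 4, -5 → best response Aggressive.
Bidder 1 against (Jump, Jump): payoffs -1, -6 → best response Aggressive.
Bidder 1 against (Snipe, Aggressive): payoffs 2, -6 → best response Aggressive.
Bidder 1 against (Snipe, Jump): payoffs -6, 0 → best response Jump.
Bidder 2 against (Aggressive, Aggressive): payoffs 0, -3, 1 → best response Snipe.
Bidder 2 against (Aggressive, Jump): payoffs -9, 5, 7 → best response Snipe.
Bidder 2 against (Jump, Aggressive): payoffs 6, -1, 7 → best response Snipe.
Bidder 2 against (Jump, Jump): payoffs 7, -4, 1 → best response Aggressive.
Bidder 3 against (Aggressive, Aggressive): payoffs 7, -6 → best response Aggressive.
Bidder 3 against (Aggressive, Jump): payoffs -6, 4 → best response Jump.
Bidder 3 against (Aggressive, Snipe): payoffs -5, 8 → best response Jump.
Bidder 3 against (Jump, Aggressive): payoffs 1, -4 → best response Aggressive.
Bidder 3 against (Jump, Jump): payoffs 6, 2 → best response Aggressive.
Bidder 3 against (Jump, Snipe): payoffs -8, 7 → best response Jump.
No profile is a mutual best response for all players.

This game has no pure Nash equilibrium.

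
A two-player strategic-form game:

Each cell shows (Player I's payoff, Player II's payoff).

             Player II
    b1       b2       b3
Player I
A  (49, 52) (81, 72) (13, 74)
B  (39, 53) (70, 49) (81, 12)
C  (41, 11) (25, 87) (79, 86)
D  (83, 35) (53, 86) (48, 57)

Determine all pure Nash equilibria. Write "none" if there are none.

There is no pure-strategy Nash equilibrium.

Check each profile: it is a Nash equilibrium iff no player can strictly gain by switching unilaterally.
(A, b1): Player I can switch to D (49 → 83). Not NE.
(A, b2): Player II can switch to b3 (72 → 74). Not NE.
(A, b3): Player I can switch to B (13 → 81). Not NE.
(B, b1): Player I can switch to A (39 → 49). Not NE.
(B, b2): Player I can switch to A (70 → 81). Not NE.
(B, b3): Player II can switch to b1 (12 → 53). Not NE.
(C, b1): Player I can switch to A (41 → 49). Not NE.
(C, b2): Player I can switch to A (25 → 81). Not NE.
(The remaining 4 profiles each have a profitable deviation by the same check.)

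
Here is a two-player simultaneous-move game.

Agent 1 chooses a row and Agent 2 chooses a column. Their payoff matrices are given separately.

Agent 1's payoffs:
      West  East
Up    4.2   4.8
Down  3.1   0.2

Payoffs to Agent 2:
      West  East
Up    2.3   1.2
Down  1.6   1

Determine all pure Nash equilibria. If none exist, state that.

(Up, West): Agent 1 gets 4.2, best alternative 3.1; Agent 2 gets 2.3, best alternative 1.2. No profitable deviation — NE.
(Up, East): Agent 2 can switch to West (1.2 → 2.3). Not NE.
(Down, West): Agent 1 can switch to Up (3.1 → 4.2). Not NE.
(Down, East): Agent 1 can switch to Up (0.2 → 4.8). Not NE.

The unique pure-strategy Nash equilibrium is (Up, West).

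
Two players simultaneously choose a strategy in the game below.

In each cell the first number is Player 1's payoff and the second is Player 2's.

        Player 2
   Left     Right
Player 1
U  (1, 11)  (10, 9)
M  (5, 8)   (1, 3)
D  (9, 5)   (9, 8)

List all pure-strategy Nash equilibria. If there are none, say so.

No pure-strategy Nash equilibrium.

(U, Left): Player 1 can switch to M (1 → 5). Not NE.
(U, Right): Player 2 can switch to Left (9 → 11). Not NE.
(M, Left): Player 1 can switch to D (5 → 9). Not NE.
(M, Right): Player 1 can switch to U (1 → 10). Not NE.
(D, Left): Player 2 can switch to Right (5 → 8). Not NE.
(D, Right): Player 1 can switch to U (9 → 10). Not NE.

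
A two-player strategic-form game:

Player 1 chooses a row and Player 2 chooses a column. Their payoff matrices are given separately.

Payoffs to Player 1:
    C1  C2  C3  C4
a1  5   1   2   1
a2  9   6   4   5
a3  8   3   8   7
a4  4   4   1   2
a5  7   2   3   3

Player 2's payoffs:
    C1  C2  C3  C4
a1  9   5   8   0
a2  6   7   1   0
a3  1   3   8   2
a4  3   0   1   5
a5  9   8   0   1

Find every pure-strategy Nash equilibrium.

Mark each player's best response to every combination of opponents' strategies; a profile where every player is best-responding is a pure Nash equilibrium.
Player 1 against C1: payoffs 5, 9, 8, 4, 7 → best response a2.
Player 1 against C2: payoffs 1, 6, 3, 4, 2 → best response a2.
Player 1 against C3: payoffs 2, 4, 8, 1, 3 → best response a3.
Player 1 against C4: payoffs 1, 5, 7, 2, 3 → best response a3.
Player 2 against a1: payoffs 9, 5, 8, 0 → best response C1.
Player 2 against a2: payoffs 6, 7, 1, 0 → best response C2.
Player 2 against a3: payoffs 1, 3, 8, 2 → best response C3.
Player 2 against a4: payoffs 3, 0, 1, 5 → best response C4.
Player 2 against a5: payoffs 9, 8, 0, 1 → best response C1.
Mutual best responses: (a2, C2); (a3, C3).

The pure Nash equilibria are (a2, C2), (a3, C3).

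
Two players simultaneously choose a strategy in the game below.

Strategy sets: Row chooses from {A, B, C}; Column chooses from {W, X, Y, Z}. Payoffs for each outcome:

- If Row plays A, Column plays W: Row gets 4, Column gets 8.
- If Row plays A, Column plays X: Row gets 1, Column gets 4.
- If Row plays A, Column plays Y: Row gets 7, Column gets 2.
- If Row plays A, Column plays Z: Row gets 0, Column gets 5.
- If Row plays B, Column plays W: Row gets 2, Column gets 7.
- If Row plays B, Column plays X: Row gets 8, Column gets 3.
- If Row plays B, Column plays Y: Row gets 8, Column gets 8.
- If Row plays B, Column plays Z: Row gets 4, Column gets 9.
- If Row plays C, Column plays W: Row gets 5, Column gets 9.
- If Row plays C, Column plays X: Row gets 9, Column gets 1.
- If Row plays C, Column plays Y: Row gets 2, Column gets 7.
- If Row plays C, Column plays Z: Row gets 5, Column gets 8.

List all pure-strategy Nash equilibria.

Row against W: payoffs 4, 2, 5 → best response C.
Row against X: payoffs 1, 8, 9 → best response C.
Row against Y: payoffs 7, 8, 2 → best response B.
Row against Z: payoffs 0, 4, 5 → best response C.
Column against A: payoffs 8, 4, 2, 5 → best response W.
Column against B: payoffs 7, 3, 8, 9 → best response Z.
Column against C: payoffs 9, 1, 7, 8 → best response W.
Mutual best responses: (C, W).

The unique pure-strategy Nash equilibrium is (C, W).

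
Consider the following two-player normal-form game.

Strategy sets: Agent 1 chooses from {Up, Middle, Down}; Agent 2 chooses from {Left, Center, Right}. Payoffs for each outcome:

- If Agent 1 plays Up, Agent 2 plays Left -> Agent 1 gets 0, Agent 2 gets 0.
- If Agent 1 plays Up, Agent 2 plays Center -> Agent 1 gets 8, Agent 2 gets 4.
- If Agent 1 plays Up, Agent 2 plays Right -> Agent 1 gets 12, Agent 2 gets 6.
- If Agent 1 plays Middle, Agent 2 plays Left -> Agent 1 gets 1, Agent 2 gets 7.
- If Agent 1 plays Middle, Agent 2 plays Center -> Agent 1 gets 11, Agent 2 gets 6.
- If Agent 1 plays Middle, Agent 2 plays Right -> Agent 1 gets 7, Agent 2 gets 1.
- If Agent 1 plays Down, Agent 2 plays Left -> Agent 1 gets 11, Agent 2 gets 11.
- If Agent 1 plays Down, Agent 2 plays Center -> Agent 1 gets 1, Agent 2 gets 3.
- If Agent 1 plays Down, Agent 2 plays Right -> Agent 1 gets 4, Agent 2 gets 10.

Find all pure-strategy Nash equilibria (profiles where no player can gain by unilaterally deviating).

(Up, Right) and (Down, Left)

Agent 1 against Left: payoffs 0, 1, 11 → best response Down.
Agent 1 against Center: payoffs 8, 11, 1 → best response Middle.
Agent 1 against Right: payoffs 12, 7, 4 → best response Up.
Agent 2 against Up: payoffs 0, 4, 6 → best response Right.
Agent 2 against Middle: payoffs 7, 6, 1 → best response Left.
Agent 2 against Down: payoffs 11, 3, 10 → best response Left.
Mutual best responses: (Up, Right); (Down, Left).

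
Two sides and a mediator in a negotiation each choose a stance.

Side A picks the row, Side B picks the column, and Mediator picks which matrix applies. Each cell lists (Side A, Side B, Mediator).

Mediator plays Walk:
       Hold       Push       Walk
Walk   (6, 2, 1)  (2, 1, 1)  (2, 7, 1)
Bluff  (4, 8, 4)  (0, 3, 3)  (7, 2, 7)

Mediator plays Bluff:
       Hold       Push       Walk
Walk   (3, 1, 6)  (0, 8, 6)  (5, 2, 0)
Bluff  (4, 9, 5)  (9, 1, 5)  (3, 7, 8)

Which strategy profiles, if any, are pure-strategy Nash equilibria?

Side A against (Hold, Walk): payoffs 6, 4 → best response Walk.
Side A against (Hold, Bluff): payoffs 3, 4 → best response Bluff.
Side A against (Push, Walk): payoffs 2, 0 → best response Walk.
Side A against (Push, Bluff): payoffs 0, 9 → best response Bluff.
Side A against (Walk, Walk): payoffs 2, 7 → best response Bluff.
Side A against (Walk, Bluff): payoffs 5, 3 → best response Walk.
Side B against (Walk, Walk): payoffs 2, 1, 7 → best response Walk.
Side B against (Walk, Bluff): payoffs 1, 8, 2 → best response Push.
Side B against (Bluff, Walk): payoffs 8, 3, 2 → best response Hold.
Side B against (Bluff, Bluff): payoffs 9, 1, 7 → best response Hold.
Mediator against (Walk, Hold): payoffs 1, 6 → best response Bluff.
Mediator against (Walk, Push): payoffs 1, 6 → best response Bluff.
Mediator against (Walk, Walk): payoffs 1, 0 → best response Walk.
Mediator against (Bluff, Hold): payoffs 4, 5 → best response Bluff.
Mediator against (Bluff, Push): payoffs 3, 5 → best response Bluff.
Mediator against (Bluff, Walk): payoffs 7, 8 → best response Bluff.
Mutual best responses: (Bluff, Hold, Bluff).

(Bluff, Hold, Bluff)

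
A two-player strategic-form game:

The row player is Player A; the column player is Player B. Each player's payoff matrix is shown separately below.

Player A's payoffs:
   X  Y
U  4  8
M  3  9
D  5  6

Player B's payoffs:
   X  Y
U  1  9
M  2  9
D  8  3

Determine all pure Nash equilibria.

For each strategy profile, look for a profitable unilateral deviation.
(U, X): Player A can switch to D (4 → 5). Not NE.
(U, Y): Player A can switch to M (8 → 9). Not NE.
(M, X): Player A can switch to U (3 → 4). Not NE.
(M, Y): Player A gets 9, best alternative 8; Player B gets 9, best alternative 2. No profitable deviation — NE.
(D, X): Player A gets 5, best alternative 4; Player B gets 8, best alternative 3. No profitable deviation — NE.
(D, Y): Player A can switch to U (6 → 8). Not NE.

Pure-strategy Nash equilibria: (M, Y) and (D, X)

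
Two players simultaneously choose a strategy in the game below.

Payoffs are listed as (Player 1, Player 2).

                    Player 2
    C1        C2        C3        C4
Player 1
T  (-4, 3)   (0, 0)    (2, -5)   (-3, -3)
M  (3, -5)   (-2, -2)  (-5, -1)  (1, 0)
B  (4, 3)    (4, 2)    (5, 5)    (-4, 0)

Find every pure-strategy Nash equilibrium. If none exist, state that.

Pure-strategy Nash equilibria: (M, C4); (B, C3)

For each player, find the best response to each opponent profile; mutual best responses are the pure NE.
Player 1 against C1: payoffs -4, 3, 4 → best response B.
Player 1 against C2: payoffs 0, -2, 4 → best response B.
Player 1 against C3: payoffs 2, -5, 5 → best response B.
Player 1 against C4: payoffs -3, 1, -4 → best response M.
Player 2 against T: payoffs 3, 0, -5, -3 → best response C1.
Player 2 against M: payoffs -5, -2, -1, 0 → best response C4.
Player 2 against B: payoffs 3, 2, 5, 0 → best response C3.
Mutual best responses: (M, C4); (B, C3).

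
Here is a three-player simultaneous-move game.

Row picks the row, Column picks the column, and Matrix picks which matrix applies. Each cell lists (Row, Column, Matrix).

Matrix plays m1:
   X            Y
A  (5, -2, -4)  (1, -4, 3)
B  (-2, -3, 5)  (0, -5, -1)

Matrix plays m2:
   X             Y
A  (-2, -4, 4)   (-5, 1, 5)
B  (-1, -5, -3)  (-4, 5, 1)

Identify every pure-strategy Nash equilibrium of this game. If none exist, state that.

Pure NE: (B, Y, m2)

For each strategy profile, look for a profitable unilateral deviation.
(A, X, m1): Matrix can switch to m2 (-4 → 4). Not NE.
(A, X, m2): Row can switch to B (-2 → -1). Not NE.
(A, Y, m1): Column can switch to X (-4 → -2). Not NE.
(A, Y, m2): Row can switch to B (-5 → -4). Not NE.
(B, X, m1): Row can switch to A (-2 → 5). Not NE.
(B, X, m2): Column can switch to Y (-5 → 5). Not NE.
(B, Y, m1): Row can switch to A (0 → 1). Not NE.
(B, Y, m2): Row gets -4, best alternative -5; Column gets 5, best alternative -5; Matrix gets 1, best alternative -1. No profitable deviation — NE.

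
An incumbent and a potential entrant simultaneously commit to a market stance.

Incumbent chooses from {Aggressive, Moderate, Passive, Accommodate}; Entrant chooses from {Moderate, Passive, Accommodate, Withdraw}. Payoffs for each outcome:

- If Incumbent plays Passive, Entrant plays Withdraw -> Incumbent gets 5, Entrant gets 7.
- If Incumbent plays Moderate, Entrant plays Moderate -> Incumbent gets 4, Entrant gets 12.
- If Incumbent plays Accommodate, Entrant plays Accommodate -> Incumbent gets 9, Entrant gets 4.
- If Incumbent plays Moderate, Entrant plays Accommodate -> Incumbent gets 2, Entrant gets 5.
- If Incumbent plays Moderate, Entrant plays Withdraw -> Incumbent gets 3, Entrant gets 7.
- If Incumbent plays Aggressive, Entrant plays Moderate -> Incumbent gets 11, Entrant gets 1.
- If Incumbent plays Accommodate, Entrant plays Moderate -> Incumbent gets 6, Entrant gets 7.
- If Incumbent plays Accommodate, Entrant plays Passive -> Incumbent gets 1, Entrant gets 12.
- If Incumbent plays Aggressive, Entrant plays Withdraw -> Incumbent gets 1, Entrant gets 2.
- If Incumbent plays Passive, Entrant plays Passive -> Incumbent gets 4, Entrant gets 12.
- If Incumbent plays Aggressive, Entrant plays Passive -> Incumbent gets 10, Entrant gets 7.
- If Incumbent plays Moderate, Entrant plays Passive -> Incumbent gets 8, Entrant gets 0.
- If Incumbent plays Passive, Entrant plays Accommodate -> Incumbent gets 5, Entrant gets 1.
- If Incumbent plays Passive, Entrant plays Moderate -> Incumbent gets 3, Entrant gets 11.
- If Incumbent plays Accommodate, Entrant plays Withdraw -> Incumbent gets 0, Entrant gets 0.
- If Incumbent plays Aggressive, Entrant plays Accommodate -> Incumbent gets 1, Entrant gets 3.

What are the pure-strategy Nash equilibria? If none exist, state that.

For each strategy profile, look for a profitable unilateral deviation.
(Aggressive, Moderate): Entrant can switch to Passive (1 → 7). Not NE.
(Aggressive, Passive): Incumbent gets 10, best alternative 8; Entrant gets 7, best alternative 3. No profitable deviation — NE.
(Aggressive, Accommodate): Incumbent can switch to Moderate (1 → 2). Not NE.
(Aggressive, Withdraw): Incumbent can switch to Moderate (1 → 3). Not NE.
(Moderate, Moderate): Incumbent can switch to Aggressive (4 → 11). Not NE.
(Moderate, Passive): Incumbent can switch to Aggressive (8 → 10). Not NE.
(Moderate, Accommodate): Incumbent can switch to Passive (2 → 5). Not NE.
(The remaining 9 profiles each have a profitable deviation by the same check.)

The unique pure-strategy Nash equilibrium is (Aggressive, Passive).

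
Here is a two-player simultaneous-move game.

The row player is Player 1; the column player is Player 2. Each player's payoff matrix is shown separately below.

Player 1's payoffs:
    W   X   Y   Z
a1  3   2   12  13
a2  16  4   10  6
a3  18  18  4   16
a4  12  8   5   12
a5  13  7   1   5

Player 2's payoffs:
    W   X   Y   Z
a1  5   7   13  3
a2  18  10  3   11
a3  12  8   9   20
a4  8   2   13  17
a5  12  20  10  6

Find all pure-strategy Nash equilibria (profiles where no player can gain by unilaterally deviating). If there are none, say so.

Check each profile: it is a Nash equilibrium iff no player can strictly gain by switching unilaterally.
(a1, W): Player 1 can switch to a2 (3 → 16). Not NE.
(a1, X): Player 1 can switch to a2 (2 → 4). Not NE.
(a1, Y): Player 1 gets 12, best alternative 10; Player 2 gets 13, best alternative 7. No profitable deviation — NE.
(a1, Z): Player 1 can switch to a3 (13 → 16). Not NE.
(a2, W): Player 1 can switch to a3 (16 → 18). Not NE.
(a2, X): Player 1 can switch to a3 (4 → 18). Not NE.
(a2, Y): Player 1 can switch to a1 (10 → 12). Not NE.
(a2, Z): Player 1 can switch to a1 (6 → 13). Not NE.
(a3, W): Player 2 can switch to Z (12 → 20). Not NE.
(a3, Z): Player 1 gets 16, best alternative 13; Player 2 gets 20, best alternative 12. No profitable deviation — NE.
(The remaining 10 profiles each have a profitable deviation by the same check.)

Pure-strategy Nash equilibria: (a1, Y), (a3, Z)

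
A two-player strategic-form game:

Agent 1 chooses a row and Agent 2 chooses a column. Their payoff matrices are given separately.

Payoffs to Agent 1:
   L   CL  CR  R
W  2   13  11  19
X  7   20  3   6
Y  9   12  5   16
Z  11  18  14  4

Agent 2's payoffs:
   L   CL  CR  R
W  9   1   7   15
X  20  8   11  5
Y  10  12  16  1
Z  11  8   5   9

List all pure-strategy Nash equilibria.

Pure-strategy Nash equilibria: (W, R), (Z, L)

For each player, find the best response to each opponent profile; mutual best responses are the pure NE.
Agent 1 against L: payoffs 2, 7, 9, 11 → best response Z.
Agent 1 against CL: payoffs 13, 20, 12, 18 → best response X.
Agent 1 against CR: payoffs 11, 3, 5, 14 → best response Z.
Agent 1 against R: payoffs 19, 6, 16, 4 → best response W.
Agent 2 against W: payoffs 9, 1, 7, 15 → best response R.
Agent 2 against X: payoffs 20, 8, 11, 5 → best response L.
Agent 2 against Y: payoffs 10, 12, 16, 1 → best response CR.
Agent 2 against Z: payoffs 11, 8, 5, 9 → best response L.
Mutual best responses: (W, R); (Z, L).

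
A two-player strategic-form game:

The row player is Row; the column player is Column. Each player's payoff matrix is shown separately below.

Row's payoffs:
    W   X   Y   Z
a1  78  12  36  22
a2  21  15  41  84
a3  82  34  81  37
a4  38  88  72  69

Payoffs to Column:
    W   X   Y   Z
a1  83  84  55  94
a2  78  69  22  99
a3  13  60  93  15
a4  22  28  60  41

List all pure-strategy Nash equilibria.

The pure Nash equilibria are (a2, Z), (a3, Y).

Row against W: payoffs 78, 21, 82, 38 → best response a3.
Row against X: payoffs 12, 15, 34, 88 → best response a4.
Row against Y: payoffs 36, 41, 81, 72 → best response a3.
Row against Z: payoffs 22, 84, 37, 69 → best response a2.
Column against a1: payoffs 83, 84, 55, 94 → best response Z.
Column against a2: payoffs 78, 69, 22, 99 → best response Z.
Column against a3: payoffs 13, 60, 93, 15 → best response Y.
Column against a4: payoffs 22, 28, 60, 41 → best response Y.
Mutual best responses: (a2, Z); (a3, Y).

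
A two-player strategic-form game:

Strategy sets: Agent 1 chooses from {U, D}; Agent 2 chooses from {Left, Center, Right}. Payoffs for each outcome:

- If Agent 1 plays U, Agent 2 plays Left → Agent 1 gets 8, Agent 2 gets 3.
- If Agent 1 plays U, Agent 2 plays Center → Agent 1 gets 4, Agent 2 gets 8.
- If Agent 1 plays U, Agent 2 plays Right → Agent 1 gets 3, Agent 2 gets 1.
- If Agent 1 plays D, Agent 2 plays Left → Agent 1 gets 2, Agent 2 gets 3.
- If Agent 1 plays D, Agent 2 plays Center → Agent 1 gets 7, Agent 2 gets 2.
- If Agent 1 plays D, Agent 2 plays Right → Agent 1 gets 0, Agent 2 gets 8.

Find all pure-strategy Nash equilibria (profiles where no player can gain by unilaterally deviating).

(U, Left): Agent 2 can switch to Center (3 → 8). Not NE.
(U, Center): Agent 1 can switch to D (4 → 7). Not NE.
(U, Right): Agent 2 can switch to Left (1 → 3). Not NE.
(D, Left): Agent 1 can switch to U (2 → 8). Not NE.
(D, Center): Agent 2 can switch to Left (2 → 3). Not NE.
(D, Right): Agent 1 can switch to U (0 → 3). Not NE.

No pure-strategy Nash equilibrium.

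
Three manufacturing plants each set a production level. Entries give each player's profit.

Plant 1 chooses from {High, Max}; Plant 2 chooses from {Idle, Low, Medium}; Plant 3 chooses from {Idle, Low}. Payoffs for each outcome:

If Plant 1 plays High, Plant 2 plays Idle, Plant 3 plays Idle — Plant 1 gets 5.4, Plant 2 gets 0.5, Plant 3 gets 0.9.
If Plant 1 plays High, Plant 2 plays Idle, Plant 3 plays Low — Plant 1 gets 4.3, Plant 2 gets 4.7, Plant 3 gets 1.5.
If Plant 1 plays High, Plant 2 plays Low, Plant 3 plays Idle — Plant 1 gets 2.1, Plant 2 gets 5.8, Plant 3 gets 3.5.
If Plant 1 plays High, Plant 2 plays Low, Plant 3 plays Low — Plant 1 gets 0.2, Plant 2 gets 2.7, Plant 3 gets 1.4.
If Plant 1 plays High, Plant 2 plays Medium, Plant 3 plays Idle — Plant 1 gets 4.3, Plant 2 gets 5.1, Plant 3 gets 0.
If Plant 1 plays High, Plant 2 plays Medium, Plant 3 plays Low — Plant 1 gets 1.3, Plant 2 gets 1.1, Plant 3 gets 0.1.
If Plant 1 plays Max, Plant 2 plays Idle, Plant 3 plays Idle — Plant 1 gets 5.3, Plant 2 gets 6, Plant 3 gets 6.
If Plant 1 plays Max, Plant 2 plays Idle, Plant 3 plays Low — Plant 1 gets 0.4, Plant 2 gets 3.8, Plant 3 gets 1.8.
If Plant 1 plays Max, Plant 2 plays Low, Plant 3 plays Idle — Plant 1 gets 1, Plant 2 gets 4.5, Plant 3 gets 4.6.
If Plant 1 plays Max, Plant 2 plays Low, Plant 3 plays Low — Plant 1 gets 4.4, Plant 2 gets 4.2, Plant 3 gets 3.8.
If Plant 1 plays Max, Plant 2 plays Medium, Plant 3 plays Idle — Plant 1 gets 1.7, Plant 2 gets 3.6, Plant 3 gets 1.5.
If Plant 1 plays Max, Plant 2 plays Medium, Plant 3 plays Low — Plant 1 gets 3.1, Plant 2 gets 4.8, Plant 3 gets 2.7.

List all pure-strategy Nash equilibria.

(High, Idle, Low) and (High, Low, Idle) and (Max, Medium, Low)

Plant 1 against (Idle, Idle): payoffs 5.4, 5.3 → best response High.
Plant 1 against (Idle, Low): payoffs 4.3, 0.4 → best response High.
Plant 1 against (Low, Idle): payoffs 2.1, 1 → best response High.
Plant 1 against (Low, Low): payoffs 0.2, 4.4 → best response Max.
Plant 1 against (Medium, Idle): payoffs 4.3, 1.7 → best response High.
Plant 1 against (Medium, Low): payoffs 1.3, 3.1 → best response Max.
Plant 2 against (High, Idle): payoffs 0.5, 5.8, 5.1 → best response Low.
Plant 2 against (High, Low): payoffs 4.7, 2.7, 1.1 → best response Idle.
Plant 2 against (Max, Idle): payoffs 6, 4.5, 3.6 → best response Idle.
Plant 2 against (Max, Low): payoffs 3.8, 4.2, 4.8 → best response Medium.
Plant 3 against (High, Idle): payoffs 0.9, 1.5 → best response Low.
Plant 3 against (High, Low): payoffs 3.5, 1.4 → best response Idle.
Plant 3 against (High, Medium): payoffs 0, 0.1 → best response Low.
Plant 3 against (Max, Idle): payoffs 6, 1.8 → best response Idle.
Plant 3 against (Max, Low): payoffs 4.6, 3.8 → best response Idle.
Plant 3 against (Max, Medium): payoffs 1.5, 2.7 → best response Low.
Mutual best responses: (High, Idle, Low); (High, Low, Idle); (Max, Medium, Low).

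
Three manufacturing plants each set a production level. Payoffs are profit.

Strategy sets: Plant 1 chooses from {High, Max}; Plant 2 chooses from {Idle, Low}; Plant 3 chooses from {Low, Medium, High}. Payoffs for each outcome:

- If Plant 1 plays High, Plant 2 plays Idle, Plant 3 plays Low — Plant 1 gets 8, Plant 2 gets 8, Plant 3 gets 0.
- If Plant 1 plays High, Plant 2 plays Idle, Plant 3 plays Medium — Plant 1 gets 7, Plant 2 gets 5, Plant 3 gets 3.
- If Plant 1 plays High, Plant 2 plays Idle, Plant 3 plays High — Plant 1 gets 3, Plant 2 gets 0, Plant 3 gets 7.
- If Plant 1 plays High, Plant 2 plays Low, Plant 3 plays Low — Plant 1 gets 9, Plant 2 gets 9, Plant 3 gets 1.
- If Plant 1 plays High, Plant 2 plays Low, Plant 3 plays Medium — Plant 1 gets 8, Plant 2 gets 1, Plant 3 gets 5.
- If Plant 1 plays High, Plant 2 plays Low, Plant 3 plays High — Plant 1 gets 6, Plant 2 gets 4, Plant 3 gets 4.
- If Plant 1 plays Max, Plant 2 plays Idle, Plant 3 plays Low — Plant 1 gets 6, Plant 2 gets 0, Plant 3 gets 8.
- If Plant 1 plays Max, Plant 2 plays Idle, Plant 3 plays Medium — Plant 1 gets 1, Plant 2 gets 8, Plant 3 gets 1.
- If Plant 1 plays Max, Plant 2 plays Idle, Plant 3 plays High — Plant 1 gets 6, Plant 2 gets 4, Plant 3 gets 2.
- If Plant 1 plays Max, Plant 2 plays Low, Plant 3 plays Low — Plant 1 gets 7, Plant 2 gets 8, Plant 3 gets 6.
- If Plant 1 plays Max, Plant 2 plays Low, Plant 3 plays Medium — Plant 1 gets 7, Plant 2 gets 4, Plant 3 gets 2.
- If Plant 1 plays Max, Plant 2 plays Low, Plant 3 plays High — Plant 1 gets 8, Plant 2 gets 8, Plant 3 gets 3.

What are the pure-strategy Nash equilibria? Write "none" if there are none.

Plant 1 against (Idle, Low): payoffs 8, 6 → best response High.
Plant 1 against (Idle, Medium): payoffs 7, 1 → best response High.
Plant 1 against (Idle, High): payoffs 3, 6 → best response Max.
Plant 1 against (Low, Low): payoffs 9, 7 → best response High.
Plant 1 against (Low, Medium): payoffs 8, 7 → best response High.
Plant 1 against (Low, High): payoffs 6, 8 → best response Max.
Plant 2 against (High, Low): payoffs 8, 9 → best response Low.
Plant 2 against (High, Medium): payoffs 5, 1 → best response Idle.
Plant 2 against (High, High): payoffs 0, 4 → best response Low.
Plant 2 against (Max, Low): payoffs 0, 8 → best response Low.
Plant 2 against (Max, Medium): payoffs 8, 4 → best response Idle.
Plant 2 against (Max, High): payoffs 4, 8 → best response Low.
Plant 3 against (High, Idle): payoffs 0, 3, 7 → best response High.
Plant 3 against (High, Low): payoffs 1, 5, 4 → best response Medium.
Plant 3 against (Max, Idle): payoffs 8, 1, 2 → best response Low.
Plant 3 against (Max, Low): payoffs 6, 2, 3 → best response Low.
No profile is a mutual best response for all players.

none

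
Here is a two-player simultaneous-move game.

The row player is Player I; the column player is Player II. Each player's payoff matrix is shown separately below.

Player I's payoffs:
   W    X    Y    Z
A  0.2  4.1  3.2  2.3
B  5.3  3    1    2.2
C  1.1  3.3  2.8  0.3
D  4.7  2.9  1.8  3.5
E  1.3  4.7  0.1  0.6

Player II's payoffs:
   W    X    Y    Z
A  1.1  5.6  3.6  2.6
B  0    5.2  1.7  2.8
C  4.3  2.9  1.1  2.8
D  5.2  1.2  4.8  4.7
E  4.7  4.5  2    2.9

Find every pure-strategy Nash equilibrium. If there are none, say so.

There is no pure-strategy Nash equilibrium.

Player I against W: payoffs 0.2, 5.3, 1.1, 4.7, 1.3 → best response B.
Player I against X: payoffs 4.1, 3, 3.3, 2.9, 4.7 → best response E.
Player I against Y: payoffs 3.2, 1, 2.8, 1.8, 0.1 → best response A.
Player I against Z: payoffs 2.3, 2.2, 0.3, 3.5, 0.6 → best response D.
Player II against A: payoffs 1.1, 5.6, 3.6, 2.6 → best response X.
Player II against B: payoffs 0, 5.2, 1.7, 2.8 → best response X.
Player II against C: payoffs 4.3, 2.9, 1.1, 2.8 → best response W.
Player II against D: payoffs 5.2, 1.2, 4.8, 4.7 → best response W.
Player II against E: payoffs 4.7, 4.5, 2, 2.9 → best response W.
No profile is a mutual best response for all players.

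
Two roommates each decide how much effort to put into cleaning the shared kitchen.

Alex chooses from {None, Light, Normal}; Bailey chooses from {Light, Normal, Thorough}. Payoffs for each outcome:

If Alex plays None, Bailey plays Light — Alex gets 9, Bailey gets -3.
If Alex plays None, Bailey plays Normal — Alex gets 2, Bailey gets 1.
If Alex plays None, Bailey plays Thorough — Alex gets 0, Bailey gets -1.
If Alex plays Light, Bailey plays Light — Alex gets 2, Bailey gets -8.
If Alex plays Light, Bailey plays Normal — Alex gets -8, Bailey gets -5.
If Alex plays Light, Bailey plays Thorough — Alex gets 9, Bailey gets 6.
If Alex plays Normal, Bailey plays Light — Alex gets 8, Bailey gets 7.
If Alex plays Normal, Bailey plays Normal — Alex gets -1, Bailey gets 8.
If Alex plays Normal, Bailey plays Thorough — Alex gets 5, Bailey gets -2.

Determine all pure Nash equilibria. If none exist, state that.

Alex against Light: payoffs 9, 2, 8 → best response None.
Alex against Normal: payoffs 2, -8, -1 → best response None.
Alex against Thorough: payoffs 0, 9, 5 → best response Light.
Bailey against None: payoffs -3, 1, -1 → best response Normal.
Bailey against Light: payoffs -8, -5, 6 → best response Thorough.
Bailey against Normal: payoffs 7, 8, -2 → best response Normal.
Mutual best responses: (None, Normal); (Light, Thorough).

Pure-strategy Nash equilibria: (None, Normal); (Light, Thorough)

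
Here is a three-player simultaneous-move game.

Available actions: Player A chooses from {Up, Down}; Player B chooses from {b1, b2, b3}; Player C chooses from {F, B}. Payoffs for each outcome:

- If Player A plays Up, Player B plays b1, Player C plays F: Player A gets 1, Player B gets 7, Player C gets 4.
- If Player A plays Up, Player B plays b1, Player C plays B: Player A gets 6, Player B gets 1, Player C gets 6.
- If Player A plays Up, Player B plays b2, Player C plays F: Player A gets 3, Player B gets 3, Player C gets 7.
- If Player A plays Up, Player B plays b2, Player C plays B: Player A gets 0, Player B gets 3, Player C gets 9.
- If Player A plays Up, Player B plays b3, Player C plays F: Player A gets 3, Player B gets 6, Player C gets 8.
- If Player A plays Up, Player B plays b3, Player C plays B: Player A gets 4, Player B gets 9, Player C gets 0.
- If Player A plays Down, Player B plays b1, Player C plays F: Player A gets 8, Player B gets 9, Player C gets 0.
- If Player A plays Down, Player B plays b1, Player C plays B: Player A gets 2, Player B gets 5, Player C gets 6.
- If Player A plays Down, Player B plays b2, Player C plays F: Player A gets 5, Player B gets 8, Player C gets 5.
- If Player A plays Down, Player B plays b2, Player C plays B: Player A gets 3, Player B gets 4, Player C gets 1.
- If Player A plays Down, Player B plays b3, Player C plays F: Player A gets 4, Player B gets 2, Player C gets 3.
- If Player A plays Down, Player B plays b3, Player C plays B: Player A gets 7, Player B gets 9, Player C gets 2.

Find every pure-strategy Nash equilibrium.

Player A against (b1, F): payoffs 1, 8 → best response Down.
Player A against (b1, B): payoffs 6, 2 → best response Up.
Player A against (b2, F): payoffs 3, 5 → best response Down.
Player A against (b2, B): payoffs 0, 3 → best response Down.
Player A against (b3, F): payoffs 3, 4 → best response Down.
Player A against (b3, B): payoffs 4, 7 → best response Down.
Player B against (Up, F): payoffs 7, 3, 6 → best response b1.
Player B against (Up, B): payoffs 1, 3, 9 → best response b3.
Player B against (Down, F): payoffs 9, 8, 2 → best response b1.
Player B against (Down, B): payoffs 5, 4, 9 → best response b3.
Player C against (Up, b1): payoffs 4, 6 → best response B.
Player C against (Up, b2): payoffs 7, 9 → best response B.
Player C against (Up, b3): payoffs 8, 0 → best response F.
Player C against (Down, b1): payoffs 0, 6 → best response B.
Player C against (Down, b2): payoffs 5, 1 → best response F.
Player C against (Down, b3): payoffs 3, 2 → best response F.
No profile is a mutual best response for all players.

none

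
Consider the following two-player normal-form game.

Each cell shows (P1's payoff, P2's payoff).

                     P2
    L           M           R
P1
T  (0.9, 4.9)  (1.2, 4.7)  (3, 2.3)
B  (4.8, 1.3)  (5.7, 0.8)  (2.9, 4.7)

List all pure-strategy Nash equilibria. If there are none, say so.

P1 against L: payoffs 0.9, 4.8 → best response B.
P1 against M: payoffs 1.2, 5.7 → best response B.
P1 against R: payoffs 3, 2.9 → best response T.
P2 against T: payoffs 4.9, 4.7, 2.3 → best response L.
P2 against B: payoffs 1.3, 0.8, 4.7 → best response R.
No profile is a mutual best response for all players.

No pure-strategy Nash equilibrium.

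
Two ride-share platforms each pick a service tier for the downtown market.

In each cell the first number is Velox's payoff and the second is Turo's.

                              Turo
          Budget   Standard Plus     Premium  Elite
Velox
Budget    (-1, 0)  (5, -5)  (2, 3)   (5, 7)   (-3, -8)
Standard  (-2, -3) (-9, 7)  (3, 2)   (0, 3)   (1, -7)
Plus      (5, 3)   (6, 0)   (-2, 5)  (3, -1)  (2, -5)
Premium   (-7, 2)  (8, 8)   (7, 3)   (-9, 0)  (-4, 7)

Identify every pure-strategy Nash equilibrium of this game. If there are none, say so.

Velox against Budget: payoffs -1, -2, 5, -7 → best response Plus.
Velox against Standard: payoffs 5, -9, 6, 8 → best response Premium.
Velox against Plus: payoffs 2, 3, -2, 7 → best response Premium.
Velox against Premium: payoffs 5, 0, 3, -9 → best response Budget.
Velox against Elite: payoffs -3, 1, 2, -4 → best response Plus.
Turo against Budget: payoffs 0, -5, 3, 7, -8 → best response Premium.
Turo against Standard: payoffs -3, 7, 2, 3, -7 → best response Standard.
Turo against Plus: payoffs 3, 0, 5, -1, -5 → best response Plus.
Turo against Premium: payoffs 2, 8, 3, 0, 7 → best response Standard.
Mutual best responses: (Budget, Premium); (Premium, Standard).

The pure Nash equilibria are (Budget, Premium); (Premium, Standard).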